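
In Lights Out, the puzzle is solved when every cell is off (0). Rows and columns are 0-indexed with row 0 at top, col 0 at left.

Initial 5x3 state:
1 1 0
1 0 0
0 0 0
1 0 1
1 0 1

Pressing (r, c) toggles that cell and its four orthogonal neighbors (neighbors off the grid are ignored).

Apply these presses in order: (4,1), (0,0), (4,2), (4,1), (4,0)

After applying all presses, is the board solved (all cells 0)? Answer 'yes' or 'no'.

Answer: yes

Derivation:
After press 1 at (4,1):
1 1 0
1 0 0
0 0 0
1 1 1
0 1 0

After press 2 at (0,0):
0 0 0
0 0 0
0 0 0
1 1 1
0 1 0

After press 3 at (4,2):
0 0 0
0 0 0
0 0 0
1 1 0
0 0 1

After press 4 at (4,1):
0 0 0
0 0 0
0 0 0
1 0 0
1 1 0

After press 5 at (4,0):
0 0 0
0 0 0
0 0 0
0 0 0
0 0 0

Lights still on: 0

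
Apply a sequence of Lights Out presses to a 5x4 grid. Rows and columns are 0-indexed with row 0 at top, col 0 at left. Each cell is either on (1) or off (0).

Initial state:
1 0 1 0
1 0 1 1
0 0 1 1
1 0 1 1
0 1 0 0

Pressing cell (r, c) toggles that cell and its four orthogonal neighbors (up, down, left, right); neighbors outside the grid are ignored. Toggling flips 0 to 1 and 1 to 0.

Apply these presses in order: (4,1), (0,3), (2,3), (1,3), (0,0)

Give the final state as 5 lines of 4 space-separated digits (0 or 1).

Answer: 0 1 0 0
0 0 0 0
0 0 0 1
1 1 1 0
1 0 1 0

Derivation:
After press 1 at (4,1):
1 0 1 0
1 0 1 1
0 0 1 1
1 1 1 1
1 0 1 0

After press 2 at (0,3):
1 0 0 1
1 0 1 0
0 0 1 1
1 1 1 1
1 0 1 0

After press 3 at (2,3):
1 0 0 1
1 0 1 1
0 0 0 0
1 1 1 0
1 0 1 0

After press 4 at (1,3):
1 0 0 0
1 0 0 0
0 0 0 1
1 1 1 0
1 0 1 0

After press 5 at (0,0):
0 1 0 0
0 0 0 0
0 0 0 1
1 1 1 0
1 0 1 0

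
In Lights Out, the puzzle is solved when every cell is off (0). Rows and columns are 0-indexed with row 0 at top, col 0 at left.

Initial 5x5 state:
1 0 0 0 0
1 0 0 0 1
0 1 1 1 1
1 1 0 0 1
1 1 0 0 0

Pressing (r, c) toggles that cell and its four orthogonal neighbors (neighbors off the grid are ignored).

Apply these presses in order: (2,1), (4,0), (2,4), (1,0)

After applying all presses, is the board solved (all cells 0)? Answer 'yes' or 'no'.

Answer: yes

Derivation:
After press 1 at (2,1):
1 0 0 0 0
1 1 0 0 1
1 0 0 1 1
1 0 0 0 1
1 1 0 0 0

After press 2 at (4,0):
1 0 0 0 0
1 1 0 0 1
1 0 0 1 1
0 0 0 0 1
0 0 0 0 0

After press 3 at (2,4):
1 0 0 0 0
1 1 0 0 0
1 0 0 0 0
0 0 0 0 0
0 0 0 0 0

After press 4 at (1,0):
0 0 0 0 0
0 0 0 0 0
0 0 0 0 0
0 0 0 0 0
0 0 0 0 0

Lights still on: 0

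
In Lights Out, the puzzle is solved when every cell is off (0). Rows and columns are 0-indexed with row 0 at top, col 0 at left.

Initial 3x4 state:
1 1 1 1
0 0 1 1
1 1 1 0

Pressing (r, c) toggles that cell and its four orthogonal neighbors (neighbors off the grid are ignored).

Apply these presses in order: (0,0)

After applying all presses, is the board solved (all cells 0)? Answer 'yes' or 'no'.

After press 1 at (0,0):
0 0 1 1
1 0 1 1
1 1 1 0

Lights still on: 8

Answer: no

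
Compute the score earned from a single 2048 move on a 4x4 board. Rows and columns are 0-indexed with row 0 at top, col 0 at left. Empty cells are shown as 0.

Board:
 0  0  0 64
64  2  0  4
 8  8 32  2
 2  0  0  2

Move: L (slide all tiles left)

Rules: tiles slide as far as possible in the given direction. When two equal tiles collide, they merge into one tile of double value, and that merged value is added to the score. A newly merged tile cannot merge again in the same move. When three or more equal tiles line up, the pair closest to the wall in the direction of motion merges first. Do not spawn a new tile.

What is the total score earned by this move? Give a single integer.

Answer: 20

Derivation:
Slide left:
row 0: [0, 0, 0, 64] -> [64, 0, 0, 0]  score +0 (running 0)
row 1: [64, 2, 0, 4] -> [64, 2, 4, 0]  score +0 (running 0)
row 2: [8, 8, 32, 2] -> [16, 32, 2, 0]  score +16 (running 16)
row 3: [2, 0, 0, 2] -> [4, 0, 0, 0]  score +4 (running 20)
Board after move:
64  0  0  0
64  2  4  0
16 32  2  0
 4  0  0  0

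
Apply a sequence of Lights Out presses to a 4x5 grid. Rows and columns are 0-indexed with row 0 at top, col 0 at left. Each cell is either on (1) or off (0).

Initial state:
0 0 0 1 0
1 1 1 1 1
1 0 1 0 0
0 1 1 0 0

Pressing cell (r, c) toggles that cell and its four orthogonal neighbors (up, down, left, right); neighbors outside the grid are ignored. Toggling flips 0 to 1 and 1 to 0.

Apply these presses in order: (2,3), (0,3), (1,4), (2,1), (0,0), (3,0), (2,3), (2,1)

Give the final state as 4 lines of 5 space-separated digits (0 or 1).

Answer: 1 1 1 0 0
0 1 1 1 0
0 0 1 0 1
1 0 1 0 0

Derivation:
After press 1 at (2,3):
0 0 0 1 0
1 1 1 0 1
1 0 0 1 1
0 1 1 1 0

After press 2 at (0,3):
0 0 1 0 1
1 1 1 1 1
1 0 0 1 1
0 1 1 1 0

After press 3 at (1,4):
0 0 1 0 0
1 1 1 0 0
1 0 0 1 0
0 1 1 1 0

After press 4 at (2,1):
0 0 1 0 0
1 0 1 0 0
0 1 1 1 0
0 0 1 1 0

After press 5 at (0,0):
1 1 1 0 0
0 0 1 0 0
0 1 1 1 0
0 0 1 1 0

After press 6 at (3,0):
1 1 1 0 0
0 0 1 0 0
1 1 1 1 0
1 1 1 1 0

After press 7 at (2,3):
1 1 1 0 0
0 0 1 1 0
1 1 0 0 1
1 1 1 0 0

After press 8 at (2,1):
1 1 1 0 0
0 1 1 1 0
0 0 1 0 1
1 0 1 0 0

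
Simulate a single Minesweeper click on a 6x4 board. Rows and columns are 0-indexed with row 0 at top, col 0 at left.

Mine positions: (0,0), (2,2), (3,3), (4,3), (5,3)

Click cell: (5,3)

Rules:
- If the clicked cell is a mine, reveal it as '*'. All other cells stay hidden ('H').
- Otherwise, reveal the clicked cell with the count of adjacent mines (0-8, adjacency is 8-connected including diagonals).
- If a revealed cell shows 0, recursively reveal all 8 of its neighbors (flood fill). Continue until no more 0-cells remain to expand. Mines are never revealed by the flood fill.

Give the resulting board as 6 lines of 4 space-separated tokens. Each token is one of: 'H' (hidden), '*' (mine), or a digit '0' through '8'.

H H H H
H H H H
H H H H
H H H H
H H H H
H H H *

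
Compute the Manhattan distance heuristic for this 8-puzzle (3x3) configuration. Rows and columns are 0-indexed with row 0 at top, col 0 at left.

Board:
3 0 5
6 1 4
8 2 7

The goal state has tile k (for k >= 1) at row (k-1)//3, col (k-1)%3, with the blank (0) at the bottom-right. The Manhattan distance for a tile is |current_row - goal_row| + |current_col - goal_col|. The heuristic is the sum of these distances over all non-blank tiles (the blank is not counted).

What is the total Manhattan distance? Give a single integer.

Answer: 15

Derivation:
Tile 3: at (0,0), goal (0,2), distance |0-0|+|0-2| = 2
Tile 5: at (0,2), goal (1,1), distance |0-1|+|2-1| = 2
Tile 6: at (1,0), goal (1,2), distance |1-1|+|0-2| = 2
Tile 1: at (1,1), goal (0,0), distance |1-0|+|1-0| = 2
Tile 4: at (1,2), goal (1,0), distance |1-1|+|2-0| = 2
Tile 8: at (2,0), goal (2,1), distance |2-2|+|0-1| = 1
Tile 2: at (2,1), goal (0,1), distance |2-0|+|1-1| = 2
Tile 7: at (2,2), goal (2,0), distance |2-2|+|2-0| = 2
Sum: 2 + 2 + 2 + 2 + 2 + 1 + 2 + 2 = 15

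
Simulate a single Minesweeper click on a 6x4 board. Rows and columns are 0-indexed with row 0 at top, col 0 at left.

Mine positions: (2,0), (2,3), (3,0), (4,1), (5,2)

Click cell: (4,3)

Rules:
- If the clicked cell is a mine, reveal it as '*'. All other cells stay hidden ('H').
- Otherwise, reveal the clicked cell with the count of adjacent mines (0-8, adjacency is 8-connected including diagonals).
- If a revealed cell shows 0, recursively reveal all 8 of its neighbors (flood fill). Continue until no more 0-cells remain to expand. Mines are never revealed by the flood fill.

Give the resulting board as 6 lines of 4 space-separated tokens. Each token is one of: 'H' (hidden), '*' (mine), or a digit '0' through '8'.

H H H H
H H H H
H H H H
H H H H
H H H 1
H H H H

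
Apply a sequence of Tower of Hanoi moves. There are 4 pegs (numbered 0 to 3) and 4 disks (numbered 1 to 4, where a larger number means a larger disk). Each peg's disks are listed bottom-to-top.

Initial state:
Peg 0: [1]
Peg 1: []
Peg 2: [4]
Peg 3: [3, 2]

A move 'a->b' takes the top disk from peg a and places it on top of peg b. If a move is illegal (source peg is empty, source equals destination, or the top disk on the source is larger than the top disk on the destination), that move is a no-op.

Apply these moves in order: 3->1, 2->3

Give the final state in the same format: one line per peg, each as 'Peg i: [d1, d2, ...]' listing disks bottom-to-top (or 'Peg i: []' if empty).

After move 1 (3->1):
Peg 0: [1]
Peg 1: [2]
Peg 2: [4]
Peg 3: [3]

After move 2 (2->3):
Peg 0: [1]
Peg 1: [2]
Peg 2: [4]
Peg 3: [3]

Answer: Peg 0: [1]
Peg 1: [2]
Peg 2: [4]
Peg 3: [3]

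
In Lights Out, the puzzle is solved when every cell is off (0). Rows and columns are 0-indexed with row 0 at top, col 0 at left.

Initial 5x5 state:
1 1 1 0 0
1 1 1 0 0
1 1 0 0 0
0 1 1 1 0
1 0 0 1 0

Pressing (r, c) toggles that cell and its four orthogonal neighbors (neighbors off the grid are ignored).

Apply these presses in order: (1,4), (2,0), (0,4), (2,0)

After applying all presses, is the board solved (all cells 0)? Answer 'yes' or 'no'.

After press 1 at (1,4):
1 1 1 0 1
1 1 1 1 1
1 1 0 0 1
0 1 1 1 0
1 0 0 1 0

After press 2 at (2,0):
1 1 1 0 1
0 1 1 1 1
0 0 0 0 1
1 1 1 1 0
1 0 0 1 0

After press 3 at (0,4):
1 1 1 1 0
0 1 1 1 0
0 0 0 0 1
1 1 1 1 0
1 0 0 1 0

After press 4 at (2,0):
1 1 1 1 0
1 1 1 1 0
1 1 0 0 1
0 1 1 1 0
1 0 0 1 0

Lights still on: 16

Answer: no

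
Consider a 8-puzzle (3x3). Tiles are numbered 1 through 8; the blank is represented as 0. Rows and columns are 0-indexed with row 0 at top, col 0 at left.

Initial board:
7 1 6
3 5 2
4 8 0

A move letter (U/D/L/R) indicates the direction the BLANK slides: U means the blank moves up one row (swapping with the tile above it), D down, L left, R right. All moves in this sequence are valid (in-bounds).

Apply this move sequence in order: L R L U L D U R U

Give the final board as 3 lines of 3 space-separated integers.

Answer: 7 0 6
3 1 2
4 5 8

Derivation:
After move 1 (L):
7 1 6
3 5 2
4 0 8

After move 2 (R):
7 1 6
3 5 2
4 8 0

After move 3 (L):
7 1 6
3 5 2
4 0 8

After move 4 (U):
7 1 6
3 0 2
4 5 8

After move 5 (L):
7 1 6
0 3 2
4 5 8

After move 6 (D):
7 1 6
4 3 2
0 5 8

After move 7 (U):
7 1 6
0 3 2
4 5 8

After move 8 (R):
7 1 6
3 0 2
4 5 8

After move 9 (U):
7 0 6
3 1 2
4 5 8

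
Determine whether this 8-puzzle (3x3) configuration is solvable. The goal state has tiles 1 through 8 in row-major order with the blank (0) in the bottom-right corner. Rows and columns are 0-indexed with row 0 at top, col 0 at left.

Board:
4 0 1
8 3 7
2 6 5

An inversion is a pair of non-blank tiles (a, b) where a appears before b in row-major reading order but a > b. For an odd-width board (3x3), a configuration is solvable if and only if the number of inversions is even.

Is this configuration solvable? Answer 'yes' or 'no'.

Answer: no

Derivation:
Inversions (pairs i<j in row-major order where tile[i] > tile[j] > 0): 13
13 is odd, so the puzzle is not solvable.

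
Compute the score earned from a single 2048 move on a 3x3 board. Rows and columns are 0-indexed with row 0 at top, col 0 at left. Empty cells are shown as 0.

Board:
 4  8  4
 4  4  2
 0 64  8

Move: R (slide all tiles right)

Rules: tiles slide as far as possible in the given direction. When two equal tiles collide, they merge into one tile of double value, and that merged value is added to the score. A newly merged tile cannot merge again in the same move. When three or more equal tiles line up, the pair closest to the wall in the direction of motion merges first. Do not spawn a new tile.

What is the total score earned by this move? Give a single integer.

Slide right:
row 0: [4, 8, 4] -> [4, 8, 4]  score +0 (running 0)
row 1: [4, 4, 2] -> [0, 8, 2]  score +8 (running 8)
row 2: [0, 64, 8] -> [0, 64, 8]  score +0 (running 8)
Board after move:
 4  8  4
 0  8  2
 0 64  8

Answer: 8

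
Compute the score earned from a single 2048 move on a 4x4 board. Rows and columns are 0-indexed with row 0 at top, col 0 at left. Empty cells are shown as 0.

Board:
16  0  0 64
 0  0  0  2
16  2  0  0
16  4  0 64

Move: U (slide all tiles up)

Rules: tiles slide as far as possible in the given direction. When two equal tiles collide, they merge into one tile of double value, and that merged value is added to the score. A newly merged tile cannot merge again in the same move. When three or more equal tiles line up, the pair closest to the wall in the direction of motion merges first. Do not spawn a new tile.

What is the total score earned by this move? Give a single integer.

Answer: 32

Derivation:
Slide up:
col 0: [16, 0, 16, 16] -> [32, 16, 0, 0]  score +32 (running 32)
col 1: [0, 0, 2, 4] -> [2, 4, 0, 0]  score +0 (running 32)
col 2: [0, 0, 0, 0] -> [0, 0, 0, 0]  score +0 (running 32)
col 3: [64, 2, 0, 64] -> [64, 2, 64, 0]  score +0 (running 32)
Board after move:
32  2  0 64
16  4  0  2
 0  0  0 64
 0  0  0  0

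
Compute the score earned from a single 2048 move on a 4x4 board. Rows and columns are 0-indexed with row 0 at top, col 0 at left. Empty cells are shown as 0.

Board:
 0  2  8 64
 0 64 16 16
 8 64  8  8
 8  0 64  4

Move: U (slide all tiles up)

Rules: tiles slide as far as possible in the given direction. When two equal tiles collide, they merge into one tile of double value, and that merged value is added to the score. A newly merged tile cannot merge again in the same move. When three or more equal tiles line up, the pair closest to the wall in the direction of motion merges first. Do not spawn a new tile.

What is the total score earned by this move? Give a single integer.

Answer: 144

Derivation:
Slide up:
col 0: [0, 0, 8, 8] -> [16, 0, 0, 0]  score +16 (running 16)
col 1: [2, 64, 64, 0] -> [2, 128, 0, 0]  score +128 (running 144)
col 2: [8, 16, 8, 64] -> [8, 16, 8, 64]  score +0 (running 144)
col 3: [64, 16, 8, 4] -> [64, 16, 8, 4]  score +0 (running 144)
Board after move:
 16   2   8  64
  0 128  16  16
  0   0   8   8
  0   0  64   4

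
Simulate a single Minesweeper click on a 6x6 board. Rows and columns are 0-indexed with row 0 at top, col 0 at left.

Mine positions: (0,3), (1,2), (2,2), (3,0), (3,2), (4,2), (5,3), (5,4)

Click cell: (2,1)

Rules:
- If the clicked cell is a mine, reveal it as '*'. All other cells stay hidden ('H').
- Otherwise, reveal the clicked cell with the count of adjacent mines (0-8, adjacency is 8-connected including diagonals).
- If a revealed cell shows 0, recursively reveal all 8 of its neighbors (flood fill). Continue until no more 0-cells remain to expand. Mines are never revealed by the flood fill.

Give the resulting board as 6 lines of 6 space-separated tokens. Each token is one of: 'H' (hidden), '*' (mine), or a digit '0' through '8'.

H H H H H H
H H H H H H
H 4 H H H H
H H H H H H
H H H H H H
H H H H H H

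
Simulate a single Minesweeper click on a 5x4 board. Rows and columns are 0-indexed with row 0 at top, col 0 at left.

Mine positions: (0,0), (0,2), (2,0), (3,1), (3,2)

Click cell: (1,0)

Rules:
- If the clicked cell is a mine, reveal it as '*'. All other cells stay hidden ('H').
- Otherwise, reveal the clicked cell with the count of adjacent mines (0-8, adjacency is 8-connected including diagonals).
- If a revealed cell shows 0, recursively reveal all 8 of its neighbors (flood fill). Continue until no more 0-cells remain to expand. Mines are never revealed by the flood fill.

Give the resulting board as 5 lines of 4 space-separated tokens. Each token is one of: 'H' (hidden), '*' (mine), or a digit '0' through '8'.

H H H H
2 H H H
H H H H
H H H H
H H H H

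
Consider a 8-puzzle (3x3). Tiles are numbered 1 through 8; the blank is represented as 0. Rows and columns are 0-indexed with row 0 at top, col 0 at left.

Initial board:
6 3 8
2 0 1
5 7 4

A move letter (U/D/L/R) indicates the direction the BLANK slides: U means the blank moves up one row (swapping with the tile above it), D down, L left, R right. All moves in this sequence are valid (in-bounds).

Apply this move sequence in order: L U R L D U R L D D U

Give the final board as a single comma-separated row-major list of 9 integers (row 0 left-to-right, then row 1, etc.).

After move 1 (L):
6 3 8
0 2 1
5 7 4

After move 2 (U):
0 3 8
6 2 1
5 7 4

After move 3 (R):
3 0 8
6 2 1
5 7 4

After move 4 (L):
0 3 8
6 2 1
5 7 4

After move 5 (D):
6 3 8
0 2 1
5 7 4

After move 6 (U):
0 3 8
6 2 1
5 7 4

After move 7 (R):
3 0 8
6 2 1
5 7 4

After move 8 (L):
0 3 8
6 2 1
5 7 4

After move 9 (D):
6 3 8
0 2 1
5 7 4

After move 10 (D):
6 3 8
5 2 1
0 7 4

After move 11 (U):
6 3 8
0 2 1
5 7 4

Answer: 6, 3, 8, 0, 2, 1, 5, 7, 4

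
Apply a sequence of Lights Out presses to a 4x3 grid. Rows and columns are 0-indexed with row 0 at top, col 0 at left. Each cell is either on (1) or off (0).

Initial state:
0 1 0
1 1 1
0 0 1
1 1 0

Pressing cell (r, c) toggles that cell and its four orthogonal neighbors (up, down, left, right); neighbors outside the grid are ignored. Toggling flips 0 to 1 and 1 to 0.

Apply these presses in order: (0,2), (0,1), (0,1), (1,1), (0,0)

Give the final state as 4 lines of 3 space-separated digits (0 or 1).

After press 1 at (0,2):
0 0 1
1 1 0
0 0 1
1 1 0

After press 2 at (0,1):
1 1 0
1 0 0
0 0 1
1 1 0

After press 3 at (0,1):
0 0 1
1 1 0
0 0 1
1 1 0

After press 4 at (1,1):
0 1 1
0 0 1
0 1 1
1 1 0

After press 5 at (0,0):
1 0 1
1 0 1
0 1 1
1 1 0

Answer: 1 0 1
1 0 1
0 1 1
1 1 0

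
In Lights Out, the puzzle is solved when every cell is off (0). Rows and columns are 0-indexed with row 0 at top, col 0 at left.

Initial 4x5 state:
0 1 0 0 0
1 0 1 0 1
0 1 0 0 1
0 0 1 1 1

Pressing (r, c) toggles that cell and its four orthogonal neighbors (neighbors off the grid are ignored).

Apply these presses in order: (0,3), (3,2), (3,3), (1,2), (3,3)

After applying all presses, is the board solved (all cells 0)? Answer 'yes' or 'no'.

Answer: no

Derivation:
After press 1 at (0,3):
0 1 1 1 1
1 0 1 1 1
0 1 0 0 1
0 0 1 1 1

After press 2 at (3,2):
0 1 1 1 1
1 0 1 1 1
0 1 1 0 1
0 1 0 0 1

After press 3 at (3,3):
0 1 1 1 1
1 0 1 1 1
0 1 1 1 1
0 1 1 1 0

After press 4 at (1,2):
0 1 0 1 1
1 1 0 0 1
0 1 0 1 1
0 1 1 1 0

After press 5 at (3,3):
0 1 0 1 1
1 1 0 0 1
0 1 0 0 1
0 1 0 0 1

Lights still on: 10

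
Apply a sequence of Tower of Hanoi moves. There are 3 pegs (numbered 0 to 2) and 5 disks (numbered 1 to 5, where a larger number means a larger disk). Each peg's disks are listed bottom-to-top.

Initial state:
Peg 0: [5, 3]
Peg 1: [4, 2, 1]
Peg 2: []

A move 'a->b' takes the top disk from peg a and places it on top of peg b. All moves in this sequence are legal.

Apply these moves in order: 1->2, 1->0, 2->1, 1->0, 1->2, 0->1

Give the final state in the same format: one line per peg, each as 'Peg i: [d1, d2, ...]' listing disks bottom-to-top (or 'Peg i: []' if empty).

Answer: Peg 0: [5, 3, 2]
Peg 1: [1]
Peg 2: [4]

Derivation:
After move 1 (1->2):
Peg 0: [5, 3]
Peg 1: [4, 2]
Peg 2: [1]

After move 2 (1->0):
Peg 0: [5, 3, 2]
Peg 1: [4]
Peg 2: [1]

After move 3 (2->1):
Peg 0: [5, 3, 2]
Peg 1: [4, 1]
Peg 2: []

After move 4 (1->0):
Peg 0: [5, 3, 2, 1]
Peg 1: [4]
Peg 2: []

After move 5 (1->2):
Peg 0: [5, 3, 2, 1]
Peg 1: []
Peg 2: [4]

After move 6 (0->1):
Peg 0: [5, 3, 2]
Peg 1: [1]
Peg 2: [4]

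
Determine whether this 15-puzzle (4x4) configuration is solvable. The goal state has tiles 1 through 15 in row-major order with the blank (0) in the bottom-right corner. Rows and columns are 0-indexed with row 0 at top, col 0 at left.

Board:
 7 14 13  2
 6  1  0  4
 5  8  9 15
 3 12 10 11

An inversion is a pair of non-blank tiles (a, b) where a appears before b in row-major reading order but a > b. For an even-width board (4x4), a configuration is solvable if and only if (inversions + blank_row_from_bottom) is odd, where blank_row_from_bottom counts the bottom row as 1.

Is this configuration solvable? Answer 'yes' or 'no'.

Inversions: 44
Blank is in row 1 (0-indexed from top), which is row 3 counting from the bottom (bottom = 1).
44 + 3 = 47, which is odd, so the puzzle is solvable.

Answer: yes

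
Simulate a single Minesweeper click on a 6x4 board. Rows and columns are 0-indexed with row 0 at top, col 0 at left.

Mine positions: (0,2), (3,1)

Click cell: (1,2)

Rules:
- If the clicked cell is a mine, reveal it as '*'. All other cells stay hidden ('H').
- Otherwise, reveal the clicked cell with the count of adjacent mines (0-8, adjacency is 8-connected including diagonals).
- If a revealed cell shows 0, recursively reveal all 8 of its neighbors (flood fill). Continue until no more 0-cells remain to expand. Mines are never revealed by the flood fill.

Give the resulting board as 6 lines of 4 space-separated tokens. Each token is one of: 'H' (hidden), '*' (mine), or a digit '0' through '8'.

H H H H
H H 1 H
H H H H
H H H H
H H H H
H H H H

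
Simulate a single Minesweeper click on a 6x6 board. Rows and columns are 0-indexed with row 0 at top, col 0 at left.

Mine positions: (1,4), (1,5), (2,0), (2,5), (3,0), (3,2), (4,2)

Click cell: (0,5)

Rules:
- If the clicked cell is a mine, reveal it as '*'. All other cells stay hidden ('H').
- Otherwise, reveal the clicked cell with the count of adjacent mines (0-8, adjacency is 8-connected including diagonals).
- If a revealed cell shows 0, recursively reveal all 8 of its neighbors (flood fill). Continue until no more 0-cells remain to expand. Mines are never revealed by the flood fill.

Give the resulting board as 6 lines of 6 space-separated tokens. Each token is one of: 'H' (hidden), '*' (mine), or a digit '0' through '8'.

H H H H H 2
H H H H H H
H H H H H H
H H H H H H
H H H H H H
H H H H H H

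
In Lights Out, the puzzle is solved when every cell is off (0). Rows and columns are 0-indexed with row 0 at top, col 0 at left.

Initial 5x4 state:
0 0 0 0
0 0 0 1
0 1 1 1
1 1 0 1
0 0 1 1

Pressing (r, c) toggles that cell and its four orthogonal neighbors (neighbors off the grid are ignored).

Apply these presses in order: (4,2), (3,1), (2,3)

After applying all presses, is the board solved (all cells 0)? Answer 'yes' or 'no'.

After press 1 at (4,2):
0 0 0 0
0 0 0 1
0 1 1 1
1 1 1 1
0 1 0 0

After press 2 at (3,1):
0 0 0 0
0 0 0 1
0 0 1 1
0 0 0 1
0 0 0 0

After press 3 at (2,3):
0 0 0 0
0 0 0 0
0 0 0 0
0 0 0 0
0 0 0 0

Lights still on: 0

Answer: yes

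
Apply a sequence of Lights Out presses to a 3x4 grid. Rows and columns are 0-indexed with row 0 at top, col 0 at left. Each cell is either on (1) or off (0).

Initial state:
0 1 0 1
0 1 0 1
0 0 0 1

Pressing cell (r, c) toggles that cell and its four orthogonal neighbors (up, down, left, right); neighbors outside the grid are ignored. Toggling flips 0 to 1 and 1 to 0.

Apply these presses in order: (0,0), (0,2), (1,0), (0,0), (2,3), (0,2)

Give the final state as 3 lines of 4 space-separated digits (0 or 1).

After press 1 at (0,0):
1 0 0 1
1 1 0 1
0 0 0 1

After press 2 at (0,2):
1 1 1 0
1 1 1 1
0 0 0 1

After press 3 at (1,0):
0 1 1 0
0 0 1 1
1 0 0 1

After press 4 at (0,0):
1 0 1 0
1 0 1 1
1 0 0 1

After press 5 at (2,3):
1 0 1 0
1 0 1 0
1 0 1 0

After press 6 at (0,2):
1 1 0 1
1 0 0 0
1 0 1 0

Answer: 1 1 0 1
1 0 0 0
1 0 1 0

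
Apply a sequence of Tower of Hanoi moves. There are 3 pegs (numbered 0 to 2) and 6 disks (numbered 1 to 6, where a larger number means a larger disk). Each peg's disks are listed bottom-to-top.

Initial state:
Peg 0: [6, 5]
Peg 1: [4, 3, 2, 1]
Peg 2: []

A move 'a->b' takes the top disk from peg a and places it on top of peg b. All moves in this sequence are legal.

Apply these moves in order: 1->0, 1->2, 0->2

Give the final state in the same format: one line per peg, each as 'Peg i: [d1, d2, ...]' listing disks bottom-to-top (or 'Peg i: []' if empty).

Answer: Peg 0: [6, 5]
Peg 1: [4, 3]
Peg 2: [2, 1]

Derivation:
After move 1 (1->0):
Peg 0: [6, 5, 1]
Peg 1: [4, 3, 2]
Peg 2: []

After move 2 (1->2):
Peg 0: [6, 5, 1]
Peg 1: [4, 3]
Peg 2: [2]

After move 3 (0->2):
Peg 0: [6, 5]
Peg 1: [4, 3]
Peg 2: [2, 1]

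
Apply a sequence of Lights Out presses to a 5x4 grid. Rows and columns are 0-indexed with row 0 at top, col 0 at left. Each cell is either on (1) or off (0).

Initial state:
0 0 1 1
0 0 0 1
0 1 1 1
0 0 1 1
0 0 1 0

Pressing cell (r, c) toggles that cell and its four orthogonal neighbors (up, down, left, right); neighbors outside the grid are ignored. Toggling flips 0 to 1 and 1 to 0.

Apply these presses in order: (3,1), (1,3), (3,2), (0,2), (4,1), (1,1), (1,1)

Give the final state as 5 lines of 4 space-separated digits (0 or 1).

After press 1 at (3,1):
0 0 1 1
0 0 0 1
0 0 1 1
1 1 0 1
0 1 1 0

After press 2 at (1,3):
0 0 1 0
0 0 1 0
0 0 1 0
1 1 0 1
0 1 1 0

After press 3 at (3,2):
0 0 1 0
0 0 1 0
0 0 0 0
1 0 1 0
0 1 0 0

After press 4 at (0,2):
0 1 0 1
0 0 0 0
0 0 0 0
1 0 1 0
0 1 0 0

After press 5 at (4,1):
0 1 0 1
0 0 0 0
0 0 0 0
1 1 1 0
1 0 1 0

After press 6 at (1,1):
0 0 0 1
1 1 1 0
0 1 0 0
1 1 1 0
1 0 1 0

After press 7 at (1,1):
0 1 0 1
0 0 0 0
0 0 0 0
1 1 1 0
1 0 1 0

Answer: 0 1 0 1
0 0 0 0
0 0 0 0
1 1 1 0
1 0 1 0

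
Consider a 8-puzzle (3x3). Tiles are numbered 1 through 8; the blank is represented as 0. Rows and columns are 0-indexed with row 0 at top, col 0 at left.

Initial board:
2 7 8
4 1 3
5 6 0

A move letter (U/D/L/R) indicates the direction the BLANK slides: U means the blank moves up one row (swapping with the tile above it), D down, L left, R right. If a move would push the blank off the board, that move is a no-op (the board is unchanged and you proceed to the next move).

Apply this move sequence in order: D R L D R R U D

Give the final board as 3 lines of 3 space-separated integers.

After move 1 (D):
2 7 8
4 1 3
5 6 0

After move 2 (R):
2 7 8
4 1 3
5 6 0

After move 3 (L):
2 7 8
4 1 3
5 0 6

After move 4 (D):
2 7 8
4 1 3
5 0 6

After move 5 (R):
2 7 8
4 1 3
5 6 0

After move 6 (R):
2 7 8
4 1 3
5 6 0

After move 7 (U):
2 7 8
4 1 0
5 6 3

After move 8 (D):
2 7 8
4 1 3
5 6 0

Answer: 2 7 8
4 1 3
5 6 0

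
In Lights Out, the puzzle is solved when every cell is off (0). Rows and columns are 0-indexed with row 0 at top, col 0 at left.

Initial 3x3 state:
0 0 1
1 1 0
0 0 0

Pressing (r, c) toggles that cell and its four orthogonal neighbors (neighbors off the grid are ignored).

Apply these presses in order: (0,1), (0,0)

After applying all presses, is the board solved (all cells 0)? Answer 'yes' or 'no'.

Answer: yes

Derivation:
After press 1 at (0,1):
1 1 0
1 0 0
0 0 0

After press 2 at (0,0):
0 0 0
0 0 0
0 0 0

Lights still on: 0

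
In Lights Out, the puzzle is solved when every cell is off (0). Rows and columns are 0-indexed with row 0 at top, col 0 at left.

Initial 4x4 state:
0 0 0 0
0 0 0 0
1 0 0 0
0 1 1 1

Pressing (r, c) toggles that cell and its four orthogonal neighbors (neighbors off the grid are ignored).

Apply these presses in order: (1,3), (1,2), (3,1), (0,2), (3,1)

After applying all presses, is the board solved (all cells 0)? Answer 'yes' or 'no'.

After press 1 at (1,3):
0 0 0 1
0 0 1 1
1 0 0 1
0 1 1 1

After press 2 at (1,2):
0 0 1 1
0 1 0 0
1 0 1 1
0 1 1 1

After press 3 at (3,1):
0 0 1 1
0 1 0 0
1 1 1 1
1 0 0 1

After press 4 at (0,2):
0 1 0 0
0 1 1 0
1 1 1 1
1 0 0 1

After press 5 at (3,1):
0 1 0 0
0 1 1 0
1 0 1 1
0 1 1 1

Lights still on: 9

Answer: no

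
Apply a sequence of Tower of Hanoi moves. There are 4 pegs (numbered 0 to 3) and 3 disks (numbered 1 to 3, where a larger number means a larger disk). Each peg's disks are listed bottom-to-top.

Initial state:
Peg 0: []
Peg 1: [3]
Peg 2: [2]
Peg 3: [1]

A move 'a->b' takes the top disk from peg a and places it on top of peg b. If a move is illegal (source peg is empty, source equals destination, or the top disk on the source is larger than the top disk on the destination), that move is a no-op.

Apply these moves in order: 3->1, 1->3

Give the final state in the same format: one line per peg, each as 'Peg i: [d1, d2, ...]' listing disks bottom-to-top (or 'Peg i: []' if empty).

Answer: Peg 0: []
Peg 1: [3]
Peg 2: [2]
Peg 3: [1]

Derivation:
After move 1 (3->1):
Peg 0: []
Peg 1: [3, 1]
Peg 2: [2]
Peg 3: []

After move 2 (1->3):
Peg 0: []
Peg 1: [3]
Peg 2: [2]
Peg 3: [1]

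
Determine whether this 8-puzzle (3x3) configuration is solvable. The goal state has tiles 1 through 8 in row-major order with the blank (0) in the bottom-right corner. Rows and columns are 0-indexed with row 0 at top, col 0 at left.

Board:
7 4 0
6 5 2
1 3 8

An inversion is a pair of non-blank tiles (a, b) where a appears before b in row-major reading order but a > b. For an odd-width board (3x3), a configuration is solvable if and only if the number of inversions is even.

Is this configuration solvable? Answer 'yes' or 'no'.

Answer: no

Derivation:
Inversions (pairs i<j in row-major order where tile[i] > tile[j] > 0): 17
17 is odd, so the puzzle is not solvable.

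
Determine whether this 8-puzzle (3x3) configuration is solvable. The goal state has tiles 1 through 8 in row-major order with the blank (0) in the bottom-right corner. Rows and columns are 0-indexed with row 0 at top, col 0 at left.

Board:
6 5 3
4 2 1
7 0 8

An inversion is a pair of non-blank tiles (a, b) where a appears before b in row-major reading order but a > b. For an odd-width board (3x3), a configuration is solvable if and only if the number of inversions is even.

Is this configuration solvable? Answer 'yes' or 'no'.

Inversions (pairs i<j in row-major order where tile[i] > tile[j] > 0): 14
14 is even, so the puzzle is solvable.

Answer: yes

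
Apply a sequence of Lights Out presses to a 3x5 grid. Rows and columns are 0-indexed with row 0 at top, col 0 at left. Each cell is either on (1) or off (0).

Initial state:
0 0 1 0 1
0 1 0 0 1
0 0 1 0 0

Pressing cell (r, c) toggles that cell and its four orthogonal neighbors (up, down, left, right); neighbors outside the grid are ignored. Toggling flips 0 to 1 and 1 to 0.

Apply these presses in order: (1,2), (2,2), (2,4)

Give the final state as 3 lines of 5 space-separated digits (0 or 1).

After press 1 at (1,2):
0 0 0 0 1
0 0 1 1 1
0 0 0 0 0

After press 2 at (2,2):
0 0 0 0 1
0 0 0 1 1
0 1 1 1 0

After press 3 at (2,4):
0 0 0 0 1
0 0 0 1 0
0 1 1 0 1

Answer: 0 0 0 0 1
0 0 0 1 0
0 1 1 0 1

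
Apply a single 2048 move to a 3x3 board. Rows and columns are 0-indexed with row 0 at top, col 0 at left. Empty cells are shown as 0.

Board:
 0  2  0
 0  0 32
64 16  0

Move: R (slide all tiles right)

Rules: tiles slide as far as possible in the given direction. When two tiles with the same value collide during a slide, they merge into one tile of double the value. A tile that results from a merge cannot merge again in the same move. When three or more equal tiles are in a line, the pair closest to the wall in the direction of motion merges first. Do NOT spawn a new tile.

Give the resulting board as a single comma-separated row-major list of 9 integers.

Answer: 0, 0, 2, 0, 0, 32, 0, 64, 16

Derivation:
Slide right:
row 0: [0, 2, 0] -> [0, 0, 2]
row 1: [0, 0, 32] -> [0, 0, 32]
row 2: [64, 16, 0] -> [0, 64, 16]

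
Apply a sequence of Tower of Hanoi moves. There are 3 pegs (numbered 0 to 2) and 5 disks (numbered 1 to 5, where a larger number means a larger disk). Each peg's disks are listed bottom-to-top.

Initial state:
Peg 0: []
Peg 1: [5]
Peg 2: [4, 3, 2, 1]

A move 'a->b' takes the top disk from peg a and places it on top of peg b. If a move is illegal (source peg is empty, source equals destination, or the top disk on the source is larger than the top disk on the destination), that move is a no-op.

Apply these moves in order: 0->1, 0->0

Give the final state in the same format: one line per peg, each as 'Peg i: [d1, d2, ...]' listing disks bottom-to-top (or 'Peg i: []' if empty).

Answer: Peg 0: []
Peg 1: [5]
Peg 2: [4, 3, 2, 1]

Derivation:
After move 1 (0->1):
Peg 0: []
Peg 1: [5]
Peg 2: [4, 3, 2, 1]

After move 2 (0->0):
Peg 0: []
Peg 1: [5]
Peg 2: [4, 3, 2, 1]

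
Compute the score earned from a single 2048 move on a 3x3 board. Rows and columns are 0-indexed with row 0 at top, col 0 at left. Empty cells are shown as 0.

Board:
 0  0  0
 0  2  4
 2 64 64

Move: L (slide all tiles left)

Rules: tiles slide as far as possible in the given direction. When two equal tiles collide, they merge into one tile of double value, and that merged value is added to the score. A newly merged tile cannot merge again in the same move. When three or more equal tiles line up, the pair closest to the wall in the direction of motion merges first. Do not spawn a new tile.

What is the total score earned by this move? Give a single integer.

Slide left:
row 0: [0, 0, 0] -> [0, 0, 0]  score +0 (running 0)
row 1: [0, 2, 4] -> [2, 4, 0]  score +0 (running 0)
row 2: [2, 64, 64] -> [2, 128, 0]  score +128 (running 128)
Board after move:
  0   0   0
  2   4   0
  2 128   0

Answer: 128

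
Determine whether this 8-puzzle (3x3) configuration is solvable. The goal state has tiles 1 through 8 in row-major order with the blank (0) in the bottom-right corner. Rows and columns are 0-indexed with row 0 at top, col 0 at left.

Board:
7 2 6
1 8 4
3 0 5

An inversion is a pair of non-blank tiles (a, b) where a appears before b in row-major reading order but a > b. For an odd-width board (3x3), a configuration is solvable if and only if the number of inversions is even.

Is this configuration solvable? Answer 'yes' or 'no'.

Answer: no

Derivation:
Inversions (pairs i<j in row-major order where tile[i] > tile[j] > 0): 15
15 is odd, so the puzzle is not solvable.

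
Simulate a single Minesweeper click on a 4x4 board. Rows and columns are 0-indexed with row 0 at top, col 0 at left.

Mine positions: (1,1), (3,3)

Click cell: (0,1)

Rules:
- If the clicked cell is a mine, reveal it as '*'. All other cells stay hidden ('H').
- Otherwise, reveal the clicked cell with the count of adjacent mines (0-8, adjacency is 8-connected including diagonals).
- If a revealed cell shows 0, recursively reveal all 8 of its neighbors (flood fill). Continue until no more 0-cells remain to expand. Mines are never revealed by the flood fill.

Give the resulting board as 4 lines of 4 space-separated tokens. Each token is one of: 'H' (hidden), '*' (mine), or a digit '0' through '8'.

H 1 H H
H H H H
H H H H
H H H H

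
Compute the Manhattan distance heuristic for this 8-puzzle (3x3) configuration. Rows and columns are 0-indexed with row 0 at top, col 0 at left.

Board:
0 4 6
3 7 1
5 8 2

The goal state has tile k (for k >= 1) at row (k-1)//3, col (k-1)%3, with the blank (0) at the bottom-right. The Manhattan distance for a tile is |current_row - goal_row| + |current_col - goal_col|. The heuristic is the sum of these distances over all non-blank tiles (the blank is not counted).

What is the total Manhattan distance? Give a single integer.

Answer: 16

Derivation:
Tile 4: at (0,1), goal (1,0), distance |0-1|+|1-0| = 2
Tile 6: at (0,2), goal (1,2), distance |0-1|+|2-2| = 1
Tile 3: at (1,0), goal (0,2), distance |1-0|+|0-2| = 3
Tile 7: at (1,1), goal (2,0), distance |1-2|+|1-0| = 2
Tile 1: at (1,2), goal (0,0), distance |1-0|+|2-0| = 3
Tile 5: at (2,0), goal (1,1), distance |2-1|+|0-1| = 2
Tile 8: at (2,1), goal (2,1), distance |2-2|+|1-1| = 0
Tile 2: at (2,2), goal (0,1), distance |2-0|+|2-1| = 3
Sum: 2 + 1 + 3 + 2 + 3 + 2 + 0 + 3 = 16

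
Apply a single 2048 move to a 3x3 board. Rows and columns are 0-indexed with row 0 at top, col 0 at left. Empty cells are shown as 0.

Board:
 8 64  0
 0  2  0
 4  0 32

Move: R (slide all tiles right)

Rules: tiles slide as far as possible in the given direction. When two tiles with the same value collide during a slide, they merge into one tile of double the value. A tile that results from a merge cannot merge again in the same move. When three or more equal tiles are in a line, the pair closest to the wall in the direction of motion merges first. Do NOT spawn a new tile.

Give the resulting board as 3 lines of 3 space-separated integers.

Answer:  0  8 64
 0  0  2
 0  4 32

Derivation:
Slide right:
row 0: [8, 64, 0] -> [0, 8, 64]
row 1: [0, 2, 0] -> [0, 0, 2]
row 2: [4, 0, 32] -> [0, 4, 32]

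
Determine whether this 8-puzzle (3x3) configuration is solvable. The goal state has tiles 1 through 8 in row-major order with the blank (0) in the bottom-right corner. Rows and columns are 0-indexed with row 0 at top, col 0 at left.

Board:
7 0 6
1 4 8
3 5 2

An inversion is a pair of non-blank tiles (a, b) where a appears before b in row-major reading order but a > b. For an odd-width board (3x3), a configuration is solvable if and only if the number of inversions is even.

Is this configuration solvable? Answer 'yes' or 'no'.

Inversions (pairs i<j in row-major order where tile[i] > tile[j] > 0): 18
18 is even, so the puzzle is solvable.

Answer: yes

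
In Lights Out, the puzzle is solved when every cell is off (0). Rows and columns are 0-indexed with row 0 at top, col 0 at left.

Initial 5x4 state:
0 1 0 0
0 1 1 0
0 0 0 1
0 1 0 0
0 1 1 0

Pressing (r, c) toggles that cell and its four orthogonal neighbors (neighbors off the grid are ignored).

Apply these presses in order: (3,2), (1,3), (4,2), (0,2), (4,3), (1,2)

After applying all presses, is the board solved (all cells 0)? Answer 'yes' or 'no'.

Answer: yes

Derivation:
After press 1 at (3,2):
0 1 0 0
0 1 1 0
0 0 1 1
0 0 1 1
0 1 0 0

After press 2 at (1,3):
0 1 0 1
0 1 0 1
0 0 1 0
0 0 1 1
0 1 0 0

After press 3 at (4,2):
0 1 0 1
0 1 0 1
0 0 1 0
0 0 0 1
0 0 1 1

After press 4 at (0,2):
0 0 1 0
0 1 1 1
0 0 1 0
0 0 0 1
0 0 1 1

After press 5 at (4,3):
0 0 1 0
0 1 1 1
0 0 1 0
0 0 0 0
0 0 0 0

After press 6 at (1,2):
0 0 0 0
0 0 0 0
0 0 0 0
0 0 0 0
0 0 0 0

Lights still on: 0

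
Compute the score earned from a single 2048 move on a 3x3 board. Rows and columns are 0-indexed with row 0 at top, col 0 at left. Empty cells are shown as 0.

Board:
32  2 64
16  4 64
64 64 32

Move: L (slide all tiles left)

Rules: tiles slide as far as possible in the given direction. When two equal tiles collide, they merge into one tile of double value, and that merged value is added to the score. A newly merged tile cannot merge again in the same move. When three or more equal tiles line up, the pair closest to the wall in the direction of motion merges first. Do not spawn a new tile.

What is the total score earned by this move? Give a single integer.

Answer: 128

Derivation:
Slide left:
row 0: [32, 2, 64] -> [32, 2, 64]  score +0 (running 0)
row 1: [16, 4, 64] -> [16, 4, 64]  score +0 (running 0)
row 2: [64, 64, 32] -> [128, 32, 0]  score +128 (running 128)
Board after move:
 32   2  64
 16   4  64
128  32   0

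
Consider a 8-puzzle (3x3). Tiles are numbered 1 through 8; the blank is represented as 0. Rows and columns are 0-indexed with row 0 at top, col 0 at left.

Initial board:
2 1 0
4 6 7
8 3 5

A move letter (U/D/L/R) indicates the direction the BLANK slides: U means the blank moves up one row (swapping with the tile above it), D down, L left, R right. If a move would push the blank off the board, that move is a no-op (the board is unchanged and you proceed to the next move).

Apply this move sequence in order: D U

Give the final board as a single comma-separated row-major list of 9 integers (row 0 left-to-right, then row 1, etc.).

After move 1 (D):
2 1 7
4 6 0
8 3 5

After move 2 (U):
2 1 0
4 6 7
8 3 5

Answer: 2, 1, 0, 4, 6, 7, 8, 3, 5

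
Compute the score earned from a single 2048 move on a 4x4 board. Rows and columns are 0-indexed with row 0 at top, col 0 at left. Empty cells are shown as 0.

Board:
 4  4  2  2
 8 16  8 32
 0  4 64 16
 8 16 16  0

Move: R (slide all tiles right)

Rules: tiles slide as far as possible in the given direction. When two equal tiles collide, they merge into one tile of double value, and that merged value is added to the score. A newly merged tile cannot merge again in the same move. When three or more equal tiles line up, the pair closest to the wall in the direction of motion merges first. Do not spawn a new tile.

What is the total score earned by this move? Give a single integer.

Slide right:
row 0: [4, 4, 2, 2] -> [0, 0, 8, 4]  score +12 (running 12)
row 1: [8, 16, 8, 32] -> [8, 16, 8, 32]  score +0 (running 12)
row 2: [0, 4, 64, 16] -> [0, 4, 64, 16]  score +0 (running 12)
row 3: [8, 16, 16, 0] -> [0, 0, 8, 32]  score +32 (running 44)
Board after move:
 0  0  8  4
 8 16  8 32
 0  4 64 16
 0  0  8 32

Answer: 44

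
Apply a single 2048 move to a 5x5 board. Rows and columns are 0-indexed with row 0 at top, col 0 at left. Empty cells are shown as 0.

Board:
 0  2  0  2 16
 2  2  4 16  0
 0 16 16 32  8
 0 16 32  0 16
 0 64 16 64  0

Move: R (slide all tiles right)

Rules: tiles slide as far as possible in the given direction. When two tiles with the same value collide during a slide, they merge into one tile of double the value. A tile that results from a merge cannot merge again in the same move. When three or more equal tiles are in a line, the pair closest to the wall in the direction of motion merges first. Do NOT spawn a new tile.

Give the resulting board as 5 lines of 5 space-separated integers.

Answer:  0  0  0  4 16
 0  0  4  4 16
 0  0 32 32  8
 0  0 16 32 16
 0  0 64 16 64

Derivation:
Slide right:
row 0: [0, 2, 0, 2, 16] -> [0, 0, 0, 4, 16]
row 1: [2, 2, 4, 16, 0] -> [0, 0, 4, 4, 16]
row 2: [0, 16, 16, 32, 8] -> [0, 0, 32, 32, 8]
row 3: [0, 16, 32, 0, 16] -> [0, 0, 16, 32, 16]
row 4: [0, 64, 16, 64, 0] -> [0, 0, 64, 16, 64]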